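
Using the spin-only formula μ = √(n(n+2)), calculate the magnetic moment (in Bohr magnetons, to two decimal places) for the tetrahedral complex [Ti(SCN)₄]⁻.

1.73 Bohr magnetons

Each SCN⁻ contributes -1; 4 × (-1) = -4. With overall charge -1, Ti is in the +3 oxidation state.
Ti³⁺: group 4, so d-count = 4 − 3 = 1.
Tetrahedral splitting is small, so the complex is high-spin.
Configuration: e¹ t₂⁰ → 1 unpaired electron.
μ(spin-only) = √[1(1+2)] = √3 ≈ 1.73 Bohr magnetons.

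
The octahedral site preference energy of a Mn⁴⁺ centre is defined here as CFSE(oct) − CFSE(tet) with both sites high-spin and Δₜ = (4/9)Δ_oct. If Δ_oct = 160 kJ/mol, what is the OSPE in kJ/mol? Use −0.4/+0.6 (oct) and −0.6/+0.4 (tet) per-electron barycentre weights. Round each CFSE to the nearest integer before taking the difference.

Mn⁴⁺: group 7, so d-count = 7 − 4 = 3.
Octahedral high-spin t₂g³ eg⁰: CFSE = -1.2 × 160 = -192 kJ/mol.
Tetrahedral e² t₂¹ gives -0.8Δₜ = -0.8 × (4/9) × 160 = -57 kJ/mol.
Subtracting, OSPE = -192 − (-57) = -135 kJ/mol.

-135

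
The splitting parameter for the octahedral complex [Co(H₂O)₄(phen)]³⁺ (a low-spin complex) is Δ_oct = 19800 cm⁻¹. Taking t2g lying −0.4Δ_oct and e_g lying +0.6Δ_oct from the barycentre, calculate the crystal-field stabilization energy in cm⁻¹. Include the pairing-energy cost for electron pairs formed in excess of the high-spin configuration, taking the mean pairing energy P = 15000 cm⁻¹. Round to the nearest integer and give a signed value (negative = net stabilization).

-17520

Ligand charges: 4×(+0) from H₂O and 1×(+0) from phen sum to +0; with overall charge +3, Co is +3.
Group 9 minus oxidation state +3 gives a d⁶ configuration for Co³⁺.
The d⁶ electrons fill as t2g^6 e_g^0.
CFSE(orbital) = 6×(-0.4Δ_oct) + 0×(0.6Δ_oct) = -2.4Δ_oct; with Δ_oct = 19800 cm⁻¹ that is -47520 cm⁻¹.
Relative to high-spin t2g^4 e_g^2 (1 paired), the low-spin configuration has 2 additional pairs, contributing +2 × 15000 = +30000 cm⁻¹.
Combining: -47520 + 30000 = -17520 cm⁻¹.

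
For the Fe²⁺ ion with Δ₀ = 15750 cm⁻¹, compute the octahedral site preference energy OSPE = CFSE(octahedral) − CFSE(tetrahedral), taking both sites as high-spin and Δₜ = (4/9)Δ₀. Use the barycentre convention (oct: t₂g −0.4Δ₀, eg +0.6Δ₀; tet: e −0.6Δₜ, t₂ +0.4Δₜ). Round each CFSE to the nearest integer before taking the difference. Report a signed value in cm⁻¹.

-2100

Fe sits in group 8; removing 2 electrons leaves Fe²⁺ with 8 − 2 = 6 d electrons.
In an octahedral site d⁶ (HS) is t₂g⁴ eg², giving CFSE(oct) = -0.4Δ₀ = -6300 cm⁻¹.
In a tetrahedral site the filling is e³ t₂³: CFSE(tet) = -0.6Δₜ = -0.6 × (4/9)(15750) = -4200 cm⁻¹.
Subtracting, OSPE = -6300 − (-4200) = -2100 cm⁻¹.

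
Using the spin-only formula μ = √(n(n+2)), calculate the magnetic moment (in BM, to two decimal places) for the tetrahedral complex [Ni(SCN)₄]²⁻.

Each SCN⁻ contributes -1; 4 × (-1) = -4. With overall charge -2, Ni is in the +2 oxidation state.
Ni²⁺: group 10, so d-count = 10 − 2 = 8.
Tetrahedral fields are weak (Δₜ ≈ 4/9 Δₒ), so electrons fill high-spin.
Configuration: e⁴ t₂⁴ → 2 unpaired electrons.
μ(spin-only) = √[2(2+2)] = √8 ≈ 2.83 BM.

2.83 BM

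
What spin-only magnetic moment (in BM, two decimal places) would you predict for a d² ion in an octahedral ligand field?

Configuration: t2g^2 e_g^0 → 2 unpaired electrons.
μ(spin-only) = √[2(2+2)] = √8 ≈ 2.83 BM.

2.83 BM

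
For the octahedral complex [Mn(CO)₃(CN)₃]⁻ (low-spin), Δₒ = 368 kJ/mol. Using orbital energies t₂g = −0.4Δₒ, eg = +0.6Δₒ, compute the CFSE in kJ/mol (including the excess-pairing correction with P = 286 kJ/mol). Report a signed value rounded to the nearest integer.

Ligand charges: 3×(+0) from CO and 3×(-1) from CN⁻ sum to -3; with overall charge -1, Mn is +2.
Mn is in group 7, so Mn²⁺ is d⁵ (7 − 2 = 5).
Electron filling gives t₂g⁵ eg⁰.
Orbital CFSE = 5(-0.4) + 0(0.6) = -2.0Δₒ = -2.0 × 368 = -736 kJ/mol.
Relative to high-spin t₂g³ eg² (0 paired), the low-spin configuration has 2 additional pairs, contributing +2 × 286 = +572 kJ/mol.
Combining: -736 + 572 = -164 kJ/mol.

-164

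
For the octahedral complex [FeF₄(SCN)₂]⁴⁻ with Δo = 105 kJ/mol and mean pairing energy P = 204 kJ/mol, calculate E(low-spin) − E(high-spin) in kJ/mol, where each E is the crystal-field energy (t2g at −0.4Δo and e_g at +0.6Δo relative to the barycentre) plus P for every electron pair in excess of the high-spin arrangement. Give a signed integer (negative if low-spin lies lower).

Ligand charges: 4×(-1) from F⁻ and 2×(-1) from SCN⁻ sum to -6; with overall charge -4, Fe is +2.
Fe sits in group 8; removing 2 electrons leaves Fe²⁺ with 8 − 2 = 6 d electrons.
High-spin: t2g^4 e_g^2, CFSE = -0.4Δo = -42 kJ/mol.
For low-spin the configuration is t2g^6 e_g^0: orbital energy -2.4 × 105 = -252 kJ/mol, and 2 additional pairs relative to high-spin add 408 kJ/mol, giving 156 kJ/mol.
E(LS) − E(HS) = 156 − (-42) = 198 kJ/mol.

198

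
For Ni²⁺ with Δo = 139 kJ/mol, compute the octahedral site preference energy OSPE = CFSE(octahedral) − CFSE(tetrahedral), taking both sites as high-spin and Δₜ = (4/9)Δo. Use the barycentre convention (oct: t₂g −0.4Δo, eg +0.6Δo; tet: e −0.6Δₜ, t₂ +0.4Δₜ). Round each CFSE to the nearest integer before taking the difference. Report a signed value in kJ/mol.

Ni²⁺: group 10, so d-count = 10 − 2 = 8.
Octahedral high-spin t2g^6 e_g^2: CFSE = -1.2 × 139 = -167 kJ/mol.
In a tetrahedral site the filling is e^4 t2^4: CFSE(tet) = -0.8Δₜ = -0.8 × (4/9)(139) = -49 kJ/mol.
OSPE = -167 − (-49) = -118 kJ/mol.

-118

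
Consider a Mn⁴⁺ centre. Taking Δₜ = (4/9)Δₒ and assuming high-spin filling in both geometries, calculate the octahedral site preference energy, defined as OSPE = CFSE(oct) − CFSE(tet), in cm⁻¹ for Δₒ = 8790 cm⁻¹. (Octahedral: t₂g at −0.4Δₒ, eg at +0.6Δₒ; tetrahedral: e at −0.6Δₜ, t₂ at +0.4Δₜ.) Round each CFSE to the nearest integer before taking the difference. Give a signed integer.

Mn sits in group 7; removing 4 electrons leaves Mn⁴⁺ with 7 − 4 = 3 d electrons.
Octahedral (high-spin): t₂g³ eg⁰, CFSE = 3(−0.4) + 0(+0.6) = -1.2Δₒ = -1.2 × 8790 = -10548 cm⁻¹.
Tetrahedral e² t₂¹ gives -0.8Δₜ = -0.8 × (4/9) × 8790 = -3125 cm⁻¹.
OSPE = -10548 − (-3125) = -7423 cm⁻¹.

-7423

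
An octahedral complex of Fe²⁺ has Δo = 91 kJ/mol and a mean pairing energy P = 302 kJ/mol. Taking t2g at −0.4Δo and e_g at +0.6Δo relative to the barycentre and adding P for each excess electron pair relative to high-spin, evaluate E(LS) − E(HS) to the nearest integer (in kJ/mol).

Fe is in group 8, so Fe²⁺ is d⁶ (8 − 2 = 6).
High-spin: t2g^4 e_g^2, CFSE = -0.4Δo = -36 kJ/mol.
Low-spin: t2g^6 e_g^0, orbital CFSE = -2.4Δo = -218 kJ/mol; plus 2 excess pairs × P = +604 kJ/mol; total 386 kJ/mol.
Thus E(LS) − E(HS) = 422 kJ/mol.

422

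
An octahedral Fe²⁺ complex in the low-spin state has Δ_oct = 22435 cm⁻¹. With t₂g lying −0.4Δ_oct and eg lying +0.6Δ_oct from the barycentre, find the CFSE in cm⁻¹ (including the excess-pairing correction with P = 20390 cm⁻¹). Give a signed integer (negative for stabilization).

-13064

Fe²⁺: group 8, so d-count = 8 − 2 = 6.
The d⁶ electrons fill as t₂g⁶ eg⁰.
CFSE(orbital) = 6×(-0.4Δ_oct) + 0×(0.6Δ_oct) = -2.4Δ_oct; with Δ_oct = 22435 cm⁻¹ that is -53844 cm⁻¹.
Pairing penalty: 3 pairs vs 1 in the high-spin reference → 2 extra × P = 40780 cm⁻¹.
Combining: -53844 + 40780 = -13064 cm⁻¹.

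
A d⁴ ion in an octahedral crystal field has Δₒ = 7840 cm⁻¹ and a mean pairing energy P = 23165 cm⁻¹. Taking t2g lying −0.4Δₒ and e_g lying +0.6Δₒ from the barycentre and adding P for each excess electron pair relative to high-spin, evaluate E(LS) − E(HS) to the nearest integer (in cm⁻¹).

15325

High-spin d⁴ fills as t2g^3 e_g^1 with CFSE 3(−0.4) + 1(+0.6) = -0.6Δₒ = -4704 cm⁻¹.
Low-spin: t2g^4 e_g^0, orbital CFSE = -1.6Δₒ = -12544 cm⁻¹; plus 1 excess pair × P = +23165 cm⁻¹; total 10621 cm⁻¹.
The difference is 10621 − (-4704) = 15325 cm⁻¹, so high-spin lies lower.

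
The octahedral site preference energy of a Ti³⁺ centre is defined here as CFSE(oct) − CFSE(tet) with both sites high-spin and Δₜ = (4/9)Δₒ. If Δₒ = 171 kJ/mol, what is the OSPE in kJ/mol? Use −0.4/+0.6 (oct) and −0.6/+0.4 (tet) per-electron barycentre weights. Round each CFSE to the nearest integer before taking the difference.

-22

Ti is in group 4, so Ti³⁺ is d¹ (4 − 3 = 1).
In an octahedral site d¹ (HS) is t2g^1 e_g^0, giving CFSE(oct) = -0.4Δₒ = -68 kJ/mol.
In a tetrahedral site the filling is e^1 t2^0: CFSE(tet) = -0.6Δₜ = -0.6 × (4/9)(171) = -46 kJ/mol.
OSPE = CFSE(oct) − CFSE(tet) = -68 − (-46) = -22 kJ/mol.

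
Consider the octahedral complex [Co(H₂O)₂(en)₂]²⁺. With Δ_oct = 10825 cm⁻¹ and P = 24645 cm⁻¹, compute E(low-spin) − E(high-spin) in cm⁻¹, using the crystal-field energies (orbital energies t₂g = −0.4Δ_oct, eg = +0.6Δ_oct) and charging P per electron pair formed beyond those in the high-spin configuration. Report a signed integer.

13820

Ligand charges: 2×(+0) from H₂O and 2×(+0) from en sum to +0; with overall charge +2, Co is +2.
Co sits in group 9; removing 2 electrons leaves Co²⁺ with 9 − 2 = 7 d electrons.
High-spin d⁷ fills as t₂g⁵ eg² with CFSE 5(−0.4) + 2(+0.6) = -0.8Δ_oct = -8660 cm⁻¹.
Low-spin t₂g⁶ eg¹ gives -1.8Δ_oct = -19485 cm⁻¹, but forming 1 extra pair costs 1P = 24645 cm⁻¹, so E(LS) = -19485 + 24645 = 5160 cm⁻¹.
E(LS) − E(HS) = 5160 − (-8660) = 13820 cm⁻¹.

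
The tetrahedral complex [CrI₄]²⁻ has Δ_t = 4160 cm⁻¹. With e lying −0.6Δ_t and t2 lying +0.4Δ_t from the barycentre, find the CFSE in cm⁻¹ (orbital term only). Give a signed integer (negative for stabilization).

Each I⁻ contributes -1; 4 × (-1) = -4. With overall charge -2, Cr is in the +2 oxidation state.
Group 6 minus oxidation state +2 gives a d⁴ configuration for Cr²⁺.
Tetrahedral fields are weak (Δₜ ≈ 4/9 Δₒ), so electrons fill high-spin.
The d⁴ electrons fill as e^2 t2^2.
CFSE(orbital) = 2×(-0.6Δ_t) + 2×(0.4Δ_t) = -0.4Δ_t; with Δ_t = 4160 cm⁻¹ that is -1664 cm⁻¹.

-1664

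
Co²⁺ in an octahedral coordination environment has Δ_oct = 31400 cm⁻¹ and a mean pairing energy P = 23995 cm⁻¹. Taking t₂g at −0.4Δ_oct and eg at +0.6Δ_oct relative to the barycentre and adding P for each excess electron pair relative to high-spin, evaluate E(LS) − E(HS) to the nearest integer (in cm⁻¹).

Co²⁺: group 9, so d-count = 9 − 2 = 7.
High-spin: t₂g⁵ eg², CFSE = -0.8Δ_oct = -25120 cm⁻¹.
Low-spin: t₂g⁶ eg¹, orbital CFSE = -1.8Δ_oct = -56520 cm⁻¹; plus 1 excess pair × P = +23995 cm⁻¹; total -32525 cm⁻¹.
The difference is -32525 − (-25120) = -7405 cm⁻¹, so low-spin lies lower.

-7405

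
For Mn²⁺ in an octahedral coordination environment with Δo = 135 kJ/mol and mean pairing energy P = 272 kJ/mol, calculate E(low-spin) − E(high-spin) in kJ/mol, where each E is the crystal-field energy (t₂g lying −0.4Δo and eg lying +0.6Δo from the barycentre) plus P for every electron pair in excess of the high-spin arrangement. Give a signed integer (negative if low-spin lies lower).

Group 7 minus oxidation state +2 gives a d⁵ configuration for Mn²⁺.
High-spin d⁵ fills as t₂g³ eg² with CFSE 3(−0.4) + 2(+0.6) = 0.0Δo = 0 kJ/mol.
For low-spin the configuration is t₂g⁵ eg⁰: orbital energy -2.0 × 135 = -270 kJ/mol, and 2 additional pairs relative to high-spin add 544 kJ/mol, giving 274 kJ/mol.
E(LS) − E(HS) = 274 − (0) = 274 kJ/mol.

274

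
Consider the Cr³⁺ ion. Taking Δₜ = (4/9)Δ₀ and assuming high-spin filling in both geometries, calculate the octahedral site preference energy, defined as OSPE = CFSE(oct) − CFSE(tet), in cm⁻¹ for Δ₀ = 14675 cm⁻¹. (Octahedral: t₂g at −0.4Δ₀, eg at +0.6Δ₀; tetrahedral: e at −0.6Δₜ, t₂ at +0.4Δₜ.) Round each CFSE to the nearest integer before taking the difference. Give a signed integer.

-12392

Cr sits in group 6; removing 3 electrons leaves Cr³⁺ with 6 − 3 = 3 d electrons.
Octahedral high-spin t₂g³ eg⁰: CFSE = -1.2 × 14675 = -17610 cm⁻¹.
Tetrahedral: e² t₂¹, CFSE = 2(−0.6) + 1(+0.4) = -0.8Δₜ = -0.8 × (4/9) × 14675 = -5218 cm⁻¹.
OSPE = CFSE(oct) − CFSE(tet) = -17610 − (-5218) = -12392 cm⁻¹.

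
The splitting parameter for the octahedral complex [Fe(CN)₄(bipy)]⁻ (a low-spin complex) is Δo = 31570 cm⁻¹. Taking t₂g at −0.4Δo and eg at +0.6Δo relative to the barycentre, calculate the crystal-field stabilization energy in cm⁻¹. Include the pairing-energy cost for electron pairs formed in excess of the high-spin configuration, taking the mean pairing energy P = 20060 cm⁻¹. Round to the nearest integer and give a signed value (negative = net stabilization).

Ligand charges: 4×(-1) from CN⁻ and 1×(+0) from bipy sum to -4; with overall charge -1, Fe is +3.
Fe sits in group 8; removing 3 electrons leaves Fe³⁺ with 8 − 3 = 5 d electrons.
Electron filling gives t₂g⁵ eg⁰.
CFSE(orbital) = 5×(-0.4Δo) + 0×(0.6Δo) = -2.0Δo; with Δo = 31570 cm⁻¹ that is -63140 cm⁻¹.
Pairing penalty: 2 pairs vs 0 in the high-spin reference → 2 extra × P = 40120 cm⁻¹.
Net CFSE = -63140 + 40120 = -23020 cm⁻¹.

-23020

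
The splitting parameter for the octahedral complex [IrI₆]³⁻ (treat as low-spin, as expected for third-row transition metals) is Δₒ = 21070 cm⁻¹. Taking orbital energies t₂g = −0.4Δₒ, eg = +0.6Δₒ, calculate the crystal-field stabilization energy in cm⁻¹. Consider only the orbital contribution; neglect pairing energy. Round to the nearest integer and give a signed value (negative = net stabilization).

-50568

Each I⁻ contributes -1; 6 × (-1) = -6. With overall charge -3, Ir is in the +3 oxidation state.
Ir³⁺: group 9, so d-count = 9 − 3 = 6.
Configuration: t₂g⁶ eg⁰.
The orbital stabilization is -2.4Δₒ = -2.4 × 21070 = -50568 cm⁻¹.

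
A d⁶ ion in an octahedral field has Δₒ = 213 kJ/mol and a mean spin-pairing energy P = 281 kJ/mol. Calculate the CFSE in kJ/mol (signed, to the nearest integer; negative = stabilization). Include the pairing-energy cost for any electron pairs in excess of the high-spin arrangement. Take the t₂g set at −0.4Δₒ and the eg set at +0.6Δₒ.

-85

Δₒ < P, so pairing is avoided: the ground state is high-spin.
Filling d⁶ accordingly: t₂g⁴ eg².
Orbital CFSE = -0.4Δₒ = -0.4 × 213 = -85 kJ/mol.
High-spin has no excess pairs, so no pairing correction applies.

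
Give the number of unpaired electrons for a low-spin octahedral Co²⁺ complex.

Group 9 minus oxidation state +2 gives a d⁷ configuration for Co²⁺.
Configuration: t₂g⁶ eg¹, giving 1 unpaired electron.

1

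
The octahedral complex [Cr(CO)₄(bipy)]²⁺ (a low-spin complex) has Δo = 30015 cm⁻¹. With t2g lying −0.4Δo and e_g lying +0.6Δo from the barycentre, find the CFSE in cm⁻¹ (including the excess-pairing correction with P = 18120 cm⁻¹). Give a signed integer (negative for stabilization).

Ligand charges: 4×(+0) from CO and 1×(+0) from bipy sum to +0; with overall charge +2, Cr is +2.
Cr²⁺: group 6, so d-count = 6 − 2 = 4.
Configuration: t2g^4 e_g^0.
CFSE(orbital) = 4×(-0.4Δo) + 0×(0.6Δo) = -1.6Δo; with Δo = 30015 cm⁻¹ that is -48024 cm⁻¹.
Pairing penalty: 1 pair vs 0 in the high-spin reference → 1 extra × P = 18120 cm⁻¹.
Overall CFSE = -48024 + 18120 = -29904 cm⁻¹.

-29904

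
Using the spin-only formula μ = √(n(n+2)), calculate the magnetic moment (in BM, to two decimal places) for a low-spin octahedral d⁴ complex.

2.83 BM

Configuration: t₂g⁴ eg⁰ → 2 unpaired electrons.
μ(spin-only) = √[2(2+2)] = √8 ≈ 2.83 BM.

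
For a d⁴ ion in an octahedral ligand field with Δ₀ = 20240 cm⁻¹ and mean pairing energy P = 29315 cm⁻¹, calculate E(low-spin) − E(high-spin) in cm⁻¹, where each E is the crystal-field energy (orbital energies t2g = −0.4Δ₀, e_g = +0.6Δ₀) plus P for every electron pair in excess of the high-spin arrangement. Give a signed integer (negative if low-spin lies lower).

9075

High-spin d⁴ fills as t2g^3 e_g^1 with CFSE 3(−0.4) + 1(+0.6) = -0.6Δ₀ = -12144 cm⁻¹.
Low-spin: t2g^4 e_g^0, orbital CFSE = -1.6Δ₀ = -32384 cm⁻¹; plus 1 excess pair × P = +29315 cm⁻¹; total -3069 cm⁻¹.
The difference is -3069 − (-12144) = 9075 cm⁻¹, so high-spin lies lower.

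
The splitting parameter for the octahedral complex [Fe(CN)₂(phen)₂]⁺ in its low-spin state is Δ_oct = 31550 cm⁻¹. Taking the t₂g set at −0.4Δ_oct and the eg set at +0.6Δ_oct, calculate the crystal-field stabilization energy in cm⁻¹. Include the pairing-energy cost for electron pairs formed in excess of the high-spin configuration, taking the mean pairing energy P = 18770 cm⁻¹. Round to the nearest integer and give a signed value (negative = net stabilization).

Ligand charges: 2×(-1) from CN⁻ and 2×(+0) from phen sum to -2; with overall charge +1, Fe is +3.
Fe is in group 8, so Fe³⁺ is d⁵ (8 − 3 = 5).
Configuration: t₂g⁵ eg⁰.
Orbital CFSE = 5(-0.4) + 0(0.6) = -2.0Δ_oct = -2.0 × 31550 = -63100 cm⁻¹.
Pairing penalty: 2 pairs vs 0 in the high-spin reference → 2 extra × P = 37540 cm⁻¹.
Combining: -63100 + 37540 = -25560 cm⁻¹.

-25560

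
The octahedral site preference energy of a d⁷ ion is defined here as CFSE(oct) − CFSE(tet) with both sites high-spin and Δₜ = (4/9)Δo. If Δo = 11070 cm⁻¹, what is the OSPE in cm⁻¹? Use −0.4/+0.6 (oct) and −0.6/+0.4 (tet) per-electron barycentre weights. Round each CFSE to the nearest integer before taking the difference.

Octahedral high-spin t₂g⁵ eg²: CFSE = -0.8 × 11070 = -8856 cm⁻¹.
Tetrahedral e⁴ t₂³ gives -1.2Δₜ = -1.2 × (4/9) × 11070 = -5904 cm⁻¹.
OSPE = -8856 − (-5904) = -2952 cm⁻¹.

-2952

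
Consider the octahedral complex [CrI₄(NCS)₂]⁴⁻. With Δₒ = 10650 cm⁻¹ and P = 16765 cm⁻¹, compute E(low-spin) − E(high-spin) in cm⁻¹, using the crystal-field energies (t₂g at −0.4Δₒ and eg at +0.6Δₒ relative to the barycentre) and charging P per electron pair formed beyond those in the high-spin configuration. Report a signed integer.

Ligand charges: 4×(-1) from I⁻ and 2×(-1) from NCS⁻ sum to -6; with overall charge -4, Cr is +2.
Cr sits in group 6; removing 2 electrons leaves Cr²⁺ with 6 − 2 = 4 d electrons.
In the high-spin limit (t₂g³ eg¹) the orbital term is -0.6Δₒ = -6390 cm⁻¹, with no excess pairing.
For low-spin the configuration is t₂g⁴ eg⁰: orbital energy -1.6 × 10650 = -17040 cm⁻¹, and 1 additional pair relative to high-spin adds 16765 cm⁻¹, giving -275 cm⁻¹.
Thus E(LS) − E(HS) = 6115 cm⁻¹.

6115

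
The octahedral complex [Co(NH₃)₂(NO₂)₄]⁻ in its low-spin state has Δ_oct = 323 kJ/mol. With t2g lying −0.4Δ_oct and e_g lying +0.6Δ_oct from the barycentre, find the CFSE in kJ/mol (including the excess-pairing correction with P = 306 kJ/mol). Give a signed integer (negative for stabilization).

Ligand charges: 2×(+0) from NH₃ and 4×(-1) from NO₂⁻ sum to -4; with overall charge -1, Co is +3.
Group 9 minus oxidation state +3 gives a d⁶ configuration for Co³⁺.
The d⁶ electrons fill as t2g^6 e_g^0.
The orbital stabilization is -2.4Δ_oct = -2.4 × 323 = -775 kJ/mol.
High-spin d⁶ would be t2g^4 e_g^2 with 1 pair; low-spin has 3, so 2 excess pairs cost +2P = +612 kJ/mol.
Net CFSE = -775 + 612 = -163 kJ/mol.

-163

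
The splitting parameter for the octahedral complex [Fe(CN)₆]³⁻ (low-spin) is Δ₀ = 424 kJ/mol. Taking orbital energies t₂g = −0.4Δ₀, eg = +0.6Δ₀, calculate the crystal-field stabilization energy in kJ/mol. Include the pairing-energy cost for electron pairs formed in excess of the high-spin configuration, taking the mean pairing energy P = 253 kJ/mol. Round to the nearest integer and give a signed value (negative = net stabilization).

Each CN⁻ contributes -1; 6 × (-1) = -6. With overall charge -3, Fe is in the +3 oxidation state.
Fe is in group 8, so Fe³⁺ is d⁵ (8 − 3 = 5).
The d⁵ electrons fill as t₂g⁵ eg⁰.
The orbital stabilization is -2.0Δ₀ = -2.0 × 424 = -848 kJ/mol.
Pairing penalty: 2 pairs vs 0 in the high-spin reference → 2 extra × P = 506 kJ/mol.
Net CFSE = -848 + 506 = -342 kJ/mol.

-342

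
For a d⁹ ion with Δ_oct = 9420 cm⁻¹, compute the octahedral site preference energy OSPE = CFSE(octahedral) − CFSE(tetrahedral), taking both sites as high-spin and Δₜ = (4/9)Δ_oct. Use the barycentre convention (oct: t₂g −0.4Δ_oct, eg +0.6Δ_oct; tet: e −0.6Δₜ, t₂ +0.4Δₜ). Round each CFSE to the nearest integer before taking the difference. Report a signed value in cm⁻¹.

-3977

In an octahedral site d⁹ (HS) is t2g^6 e_g^3, giving CFSE(oct) = -0.6Δ_oct = -5652 cm⁻¹.
In a tetrahedral site the filling is e^4 t2^5: CFSE(tet) = -0.4Δₜ = -0.4 × (4/9)(9420) = -1675 cm⁻¹.
Subtracting, OSPE = -5652 − (-1675) = -3977 cm⁻¹.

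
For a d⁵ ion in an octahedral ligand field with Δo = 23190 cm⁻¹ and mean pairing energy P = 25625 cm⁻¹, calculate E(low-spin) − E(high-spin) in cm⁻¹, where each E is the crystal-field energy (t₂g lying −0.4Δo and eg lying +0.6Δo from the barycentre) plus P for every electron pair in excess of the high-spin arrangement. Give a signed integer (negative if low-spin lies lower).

4870

High-spin d⁵ fills as t₂g³ eg² with CFSE 3(−0.4) + 2(+0.6) = 0.0Δo = 0 cm⁻¹.
Low-spin: t₂g⁵ eg⁰, orbital CFSE = -2.0Δo = -46380 cm⁻¹; plus 2 excess pairs × P = +51250 cm⁻¹; total 4870 cm⁻¹.
Thus E(LS) − E(HS) = 4870 cm⁻¹.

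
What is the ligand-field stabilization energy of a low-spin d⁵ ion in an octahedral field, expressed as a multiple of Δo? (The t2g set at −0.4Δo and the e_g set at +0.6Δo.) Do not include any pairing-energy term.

-2.0 Δo

Configuration: t2g^5 e_g^0.
CFSE = 5(-0.4Δo) + 0(0.6Δo) = -2.0Δo + 0.0Δo = -2.0Δo.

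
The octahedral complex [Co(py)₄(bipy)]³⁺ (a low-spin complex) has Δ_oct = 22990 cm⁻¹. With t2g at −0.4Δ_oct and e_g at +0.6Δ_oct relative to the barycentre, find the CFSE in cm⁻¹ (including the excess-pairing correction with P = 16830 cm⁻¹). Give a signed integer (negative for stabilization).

Ligand charges: 4×(+0) from py and 1×(+0) from bipy sum to +0; with overall charge +3, Co is +3.
Group 9 minus oxidation state +3 gives a d⁶ configuration for Co³⁺.
Configuration: t2g^6 e_g^0.
Orbital CFSE = 6(-0.4) + 0(0.6) = -2.4Δ_oct = -2.4 × 22990 = -55176 cm⁻¹.
Relative to high-spin t2g^4 e_g^2 (1 paired), the low-spin configuration has 2 additional pairs, contributing +2 × 16830 = +33660 cm⁻¹.
Net CFSE = -55176 + 33660 = -21516 cm⁻¹.

-21516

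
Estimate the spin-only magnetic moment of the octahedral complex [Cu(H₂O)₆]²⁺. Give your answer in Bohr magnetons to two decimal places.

H₂O is neutral, so the +2 overall charge sits on Cu: oxidation state +2.
Cu²⁺: group 11, so d-count = 11 − 2 = 9.
For octahedral d⁹ the high- and low-spin configurations coincide.
Configuration: t2g^6 e_g^3 → 1 unpaired electron.
μ(spin-only) = √[1(1+2)] = √3 ≈ 1.73 Bohr magnetons.

1.73 Bohr magnetons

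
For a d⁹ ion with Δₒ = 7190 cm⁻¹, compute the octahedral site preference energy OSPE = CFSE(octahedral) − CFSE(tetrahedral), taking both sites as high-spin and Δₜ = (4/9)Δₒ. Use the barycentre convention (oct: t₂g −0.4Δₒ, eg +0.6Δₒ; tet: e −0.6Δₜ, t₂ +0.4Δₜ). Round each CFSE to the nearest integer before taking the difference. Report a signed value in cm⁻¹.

-3036

Octahedral (high-spin): t2g^6 e_g^3, CFSE = 6(−0.4) + 3(+0.6) = -0.6Δₒ = -0.6 × 7190 = -4314 cm⁻¹.
Tetrahedral: e^4 t2^5, CFSE = 4(−0.6) + 5(+0.4) = -0.4Δₜ = -0.4 × (4/9) × 7190 = -1278 cm⁻¹.
OSPE = -4314 − (-1278) = -3036 cm⁻¹.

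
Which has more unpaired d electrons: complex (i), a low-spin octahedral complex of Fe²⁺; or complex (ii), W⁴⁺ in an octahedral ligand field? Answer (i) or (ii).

(ii)

(i): Group 8 minus oxidation state +2 gives a d⁶ configuration for Fe²⁺; t₂g⁶ eg⁰ → 0 unpaired.
(ii): W is in group 6, so W⁴⁺ is d² (6 − 4 = 2); t₂g² eg⁰ → 2 unpaired.
So (ii) has more unpaired electrons.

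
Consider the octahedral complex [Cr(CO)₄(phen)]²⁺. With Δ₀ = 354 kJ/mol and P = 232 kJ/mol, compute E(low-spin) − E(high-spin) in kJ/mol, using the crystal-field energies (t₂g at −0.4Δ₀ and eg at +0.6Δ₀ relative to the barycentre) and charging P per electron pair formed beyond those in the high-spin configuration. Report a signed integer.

-122

Ligand charges: 4×(+0) from CO and 1×(+0) from phen sum to +0; with overall charge +2, Cr is +2.
Cr is in group 6, so Cr²⁺ is d⁴ (6 − 2 = 4).
In the high-spin limit (t₂g³ eg¹) the orbital term is -0.6Δ₀ = -212 kJ/mol, with no excess pairing.
Low-spin t₂g⁴ eg⁰ gives -1.6Δ₀ = -566 kJ/mol, but forming 1 extra pair costs 1P = 232 kJ/mol, so E(LS) = -566 + 232 = -334 kJ/mol.
E(LS) − E(HS) = -334 − (-212) = -122 kJ/mol.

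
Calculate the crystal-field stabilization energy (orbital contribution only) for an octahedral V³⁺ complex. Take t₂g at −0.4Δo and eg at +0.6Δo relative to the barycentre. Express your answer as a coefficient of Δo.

V³⁺: group 5, so d-count = 5 − 3 = 2.
For octahedral d² the high- and low-spin configurations coincide.
Configuration: t₂g² eg⁰.
CFSE = 2(-0.4Δo) + 0(0.6Δo) = -0.8Δo + 0.0Δo = -0.8Δo.

-0.8 Δo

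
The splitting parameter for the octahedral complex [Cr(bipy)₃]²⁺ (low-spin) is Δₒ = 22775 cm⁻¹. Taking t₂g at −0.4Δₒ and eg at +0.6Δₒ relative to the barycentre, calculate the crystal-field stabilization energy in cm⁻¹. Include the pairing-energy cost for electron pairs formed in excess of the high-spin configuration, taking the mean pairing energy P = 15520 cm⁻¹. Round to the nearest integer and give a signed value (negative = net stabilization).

bipy is neutral, so the +2 overall charge sits on Cr: oxidation state +2.
Cr sits in group 6; removing 2 electrons leaves Cr²⁺ with 6 − 2 = 4 d electrons.
Electron filling gives t₂g⁴ eg⁰.
CFSE(orbital) = 4×(-0.4Δₒ) + 0×(0.6Δₒ) = -1.6Δₒ; with Δₒ = 22775 cm⁻¹ that is -36440 cm⁻¹.
Pairing penalty: 1 pair vs 0 in the high-spin reference → 1 extra × P = 15520 cm⁻¹.
Combining: -36440 + 15520 = -20920 cm⁻¹.

-20920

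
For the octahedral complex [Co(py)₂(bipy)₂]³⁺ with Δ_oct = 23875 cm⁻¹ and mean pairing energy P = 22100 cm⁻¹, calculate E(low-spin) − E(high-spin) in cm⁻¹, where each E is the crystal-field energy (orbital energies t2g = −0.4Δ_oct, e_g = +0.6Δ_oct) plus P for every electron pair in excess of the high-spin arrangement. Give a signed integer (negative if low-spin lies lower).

Ligand charges: 2×(+0) from py and 2×(+0) from bipy sum to +0; with overall charge +3, Co is +3.
Co is in group 9, so Co³⁺ is d⁶ (9 − 3 = 6).
High-spin d⁶ fills as t2g^4 e_g^2 with CFSE 4(−0.4) + 2(+0.6) = -0.4Δ_oct = -9550 cm⁻¹.
For low-spin the configuration is t2g^6 e_g^0: orbital energy -2.4 × 23875 = -57300 cm⁻¹, and 2 additional pairs relative to high-spin add 44200 cm⁻¹, giving -13100 cm⁻¹.
Thus E(LS) − E(HS) = -3550 cm⁻¹.

-3550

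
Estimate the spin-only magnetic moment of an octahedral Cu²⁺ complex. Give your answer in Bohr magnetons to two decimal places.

1.73 Bohr magnetons

Group 11 minus oxidation state +2 gives a d⁹ configuration for Cu²⁺.
Configuration: t2g^6 e_g^3 → 1 unpaired electron.
μ(spin-only) = √[1(1+2)] = √3 ≈ 1.73 Bohr magnetons.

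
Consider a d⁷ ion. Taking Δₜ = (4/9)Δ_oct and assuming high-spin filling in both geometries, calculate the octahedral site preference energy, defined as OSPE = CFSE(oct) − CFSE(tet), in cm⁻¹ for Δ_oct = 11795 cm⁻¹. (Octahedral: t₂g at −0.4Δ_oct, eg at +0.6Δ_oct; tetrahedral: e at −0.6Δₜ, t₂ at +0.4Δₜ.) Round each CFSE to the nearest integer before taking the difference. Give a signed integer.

-3145

In an octahedral site d⁷ (HS) is t2g^5 e_g^2, giving CFSE(oct) = -0.8Δ_oct = -9436 cm⁻¹.
In a tetrahedral site the filling is e^4 t2^3: CFSE(tet) = -1.2Δₜ = -1.2 × (4/9)(11795) = -6291 cm⁻¹.
OSPE = CFSE(oct) − CFSE(tet) = -9436 − (-6291) = -3145 cm⁻¹.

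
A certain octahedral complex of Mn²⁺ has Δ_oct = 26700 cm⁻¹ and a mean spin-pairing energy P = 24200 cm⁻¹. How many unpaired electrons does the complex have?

1

Mn²⁺: group 7, so d-count = 7 − 2 = 5.
Since Δ_oct = 26700 cm⁻¹ > P = 24200 cm⁻¹, the complex adopts the low-spin configuration.
That gives t₂g⁵ eg⁰.
Unpaired electrons: 1.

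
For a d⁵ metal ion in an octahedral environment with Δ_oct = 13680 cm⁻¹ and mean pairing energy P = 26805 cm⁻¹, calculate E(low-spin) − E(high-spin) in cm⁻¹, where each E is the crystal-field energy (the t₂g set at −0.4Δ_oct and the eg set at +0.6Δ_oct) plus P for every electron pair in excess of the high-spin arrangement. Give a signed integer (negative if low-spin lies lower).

26250

In the high-spin limit (t₂g³ eg²) the orbital term is 0.0Δ_oct = 0 cm⁻¹, with no excess pairing.
Low-spin: t₂g⁵ eg⁰, orbital CFSE = -2.0Δ_oct = -27360 cm⁻¹; plus 2 excess pairs × P = +53610 cm⁻¹; total 26250 cm⁻¹.
E(LS) − E(HS) = 26250 − (0) = 26250 cm⁻¹.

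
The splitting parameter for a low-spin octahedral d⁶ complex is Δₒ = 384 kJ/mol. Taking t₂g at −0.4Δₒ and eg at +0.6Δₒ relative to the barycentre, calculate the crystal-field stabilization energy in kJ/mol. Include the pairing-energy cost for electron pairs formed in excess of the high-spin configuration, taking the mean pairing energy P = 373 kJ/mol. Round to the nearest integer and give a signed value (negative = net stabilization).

The d⁶ electrons fill as t₂g⁶ eg⁰.
CFSE(orbital) = 6×(-0.4Δₒ) + 0×(0.6Δₒ) = -2.4Δₒ; with Δₒ = 384 kJ/mol that is -922 kJ/mol.
High-spin d⁶ would be t₂g⁴ eg² with 1 pair; low-spin has 3, so 2 excess pairs cost +2P = +746 kJ/mol.
Net CFSE = -922 + 746 = -176 kJ/mol.

-176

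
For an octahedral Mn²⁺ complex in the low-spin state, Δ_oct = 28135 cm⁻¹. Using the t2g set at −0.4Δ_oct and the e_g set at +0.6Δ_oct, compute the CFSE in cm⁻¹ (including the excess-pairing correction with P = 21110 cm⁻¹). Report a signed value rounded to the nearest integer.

Mn sits in group 7; removing 2 electrons leaves Mn²⁺ with 7 − 2 = 5 d electrons.
Configuration: t2g^5 e_g^0.
Orbital CFSE = 5(-0.4) + 0(0.6) = -2.0Δ_oct = -2.0 × 28135 = -56270 cm⁻¹.
High-spin d⁵ would be t2g^3 e_g^2 with 0 pairs; low-spin has 2, so 2 excess pairs cost +2P = +42220 cm⁻¹.
Overall CFSE = -56270 + 42220 = -14050 cm⁻¹.

-14050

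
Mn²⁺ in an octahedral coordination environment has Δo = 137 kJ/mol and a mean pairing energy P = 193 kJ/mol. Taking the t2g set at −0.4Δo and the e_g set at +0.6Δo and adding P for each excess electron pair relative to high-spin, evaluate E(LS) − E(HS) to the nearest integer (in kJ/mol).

Mn sits in group 7; removing 2 electrons leaves Mn²⁺ with 7 − 2 = 5 d electrons.
In the high-spin limit (t2g^3 e_g^2) the orbital term is 0.0Δo = 0 kJ/mol, with no excess pairing.
For low-spin the configuration is t2g^5 e_g^0: orbital energy -2.0 × 137 = -274 kJ/mol, and 2 additional pairs relative to high-spin add 386 kJ/mol, giving 112 kJ/mol.
The difference is 112 − (0) = 112 kJ/mol, so high-spin lies lower.

112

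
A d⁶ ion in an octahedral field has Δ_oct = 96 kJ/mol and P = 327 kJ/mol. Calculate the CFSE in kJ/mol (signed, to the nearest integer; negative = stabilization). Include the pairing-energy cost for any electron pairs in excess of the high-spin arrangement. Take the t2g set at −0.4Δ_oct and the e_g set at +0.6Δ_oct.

-38

Since Δ_oct = 96 kJ/mol < P = 327 kJ/mol, the complex adopts the high-spin configuration.
Filling d⁶ accordingly: t2g^4 e_g^2.
Orbital CFSE = -0.4Δ_oct = -0.4 × 96 = -38 kJ/mol.
High-spin has no excess pairs, so no pairing correction applies.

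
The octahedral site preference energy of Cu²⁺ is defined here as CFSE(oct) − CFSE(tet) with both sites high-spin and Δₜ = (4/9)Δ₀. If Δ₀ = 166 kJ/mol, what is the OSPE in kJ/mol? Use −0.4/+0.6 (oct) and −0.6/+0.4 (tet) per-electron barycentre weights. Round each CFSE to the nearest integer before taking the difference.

Cu sits in group 11; removing 2 electrons leaves Cu²⁺ with 11 − 2 = 9 d electrons.
Octahedral high-spin t₂g⁶ eg³: CFSE = -0.6 × 166 = -100 kJ/mol.
Tetrahedral: e⁴ t₂⁵, CFSE = 4(−0.6) + 5(+0.4) = -0.4Δₜ = -0.4 × (4/9) × 166 = -30 kJ/mol.
Subtracting, OSPE = -100 − (-30) = -70 kJ/mol.

-70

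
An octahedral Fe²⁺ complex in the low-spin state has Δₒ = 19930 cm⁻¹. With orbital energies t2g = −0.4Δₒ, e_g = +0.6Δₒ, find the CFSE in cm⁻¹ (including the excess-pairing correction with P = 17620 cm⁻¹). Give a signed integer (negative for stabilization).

Fe²⁺: group 8, so d-count = 8 − 2 = 6.
Electron filling gives t2g^6 e_g^0.
The orbital stabilization is -2.4Δₒ = -2.4 × 19930 = -47832 cm⁻¹.
High-spin d⁶ would be t2g^4 e_g^2 with 1 pair; low-spin has 3, so 2 excess pairs cost +2P = +35240 cm⁻¹.
Combining: -47832 + 35240 = -12592 cm⁻¹.

-12592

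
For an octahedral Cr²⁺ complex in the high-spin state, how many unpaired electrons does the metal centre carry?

4

Cr is in group 6, so Cr²⁺ is d⁴ (6 − 2 = 4).
Configuration: t2g^3 e_g^1, giving 4 unpaired electrons.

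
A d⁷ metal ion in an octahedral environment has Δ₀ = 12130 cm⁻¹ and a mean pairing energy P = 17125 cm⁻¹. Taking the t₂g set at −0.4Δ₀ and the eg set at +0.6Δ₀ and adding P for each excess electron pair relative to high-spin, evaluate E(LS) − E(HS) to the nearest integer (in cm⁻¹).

4995

High-spin: t₂g⁵ eg², CFSE = -0.8Δ₀ = -9704 cm⁻¹.
Low-spin t₂g⁶ eg¹ gives -1.8Δ₀ = -21834 cm⁻¹, but forming 1 extra pair costs 1P = 17125 cm⁻¹, so E(LS) = -21834 + 17125 = -4709 cm⁻¹.
The difference is -4709 − (-9704) = 4995 cm⁻¹, so high-spin lies lower.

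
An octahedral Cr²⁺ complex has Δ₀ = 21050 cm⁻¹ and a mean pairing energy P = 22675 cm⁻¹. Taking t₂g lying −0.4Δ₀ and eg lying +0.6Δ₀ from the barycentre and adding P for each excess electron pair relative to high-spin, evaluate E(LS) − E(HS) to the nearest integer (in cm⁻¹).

Cr is in group 6, so Cr²⁺ is d⁴ (6 − 2 = 4).
In the high-spin limit (t₂g³ eg¹) the orbital term is -0.6Δ₀ = -12630 cm⁻¹, with no excess pairing.
For low-spin the configuration is t₂g⁴ eg⁰: orbital energy -1.6 × 21050 = -33680 cm⁻¹, and 1 additional pair relative to high-spin adds 22675 cm⁻¹, giving -11005 cm⁻¹.
The difference is -11005 − (-12630) = 1625 cm⁻¹, so high-spin lies lower.

1625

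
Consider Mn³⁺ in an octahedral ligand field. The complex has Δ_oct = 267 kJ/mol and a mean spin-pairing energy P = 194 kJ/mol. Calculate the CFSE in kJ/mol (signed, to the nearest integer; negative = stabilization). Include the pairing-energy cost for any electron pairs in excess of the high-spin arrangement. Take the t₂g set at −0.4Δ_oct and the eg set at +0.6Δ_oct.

-233

Mn sits in group 7; removing 3 electrons leaves Mn³⁺ with 7 − 3 = 4 d electrons.
Since Δ_oct = 267 kJ/mol > P = 194 kJ/mol, the complex adopts the low-spin configuration.
Configuration: t₂g⁴ eg⁰.
Orbital CFSE = -1.6Δ_oct = -1.6 × 267 = -427 kJ/mol.
Excess pairs vs high-spin: 1 − 0 = 1; pairing cost = +194 kJ/mol.
Net CFSE = -427 + 194 = -233 kJ/mol.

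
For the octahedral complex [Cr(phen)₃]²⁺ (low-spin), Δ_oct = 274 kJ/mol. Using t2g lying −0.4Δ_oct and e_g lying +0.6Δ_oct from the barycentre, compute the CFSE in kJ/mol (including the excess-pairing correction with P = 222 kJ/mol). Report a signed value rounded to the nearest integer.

-216

phen is neutral, so the +2 overall charge sits on Cr: oxidation state +2.
Cr is in group 6, so Cr²⁺ is d⁴ (6 − 2 = 4).
Electron filling gives t2g^4 e_g^0.
The orbital stabilization is -1.6Δ_oct = -1.6 × 274 = -438 kJ/mol.
Pairing penalty: 1 pair vs 0 in the high-spin reference → 1 extra × P = 222 kJ/mol.
Overall CFSE = -438 + 222 = -216 kJ/mol.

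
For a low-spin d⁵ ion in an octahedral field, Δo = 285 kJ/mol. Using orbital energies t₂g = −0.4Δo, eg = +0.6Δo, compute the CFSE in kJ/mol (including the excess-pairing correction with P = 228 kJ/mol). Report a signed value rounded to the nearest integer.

-114

Configuration: t₂g⁵ eg⁰.
CFSE(orbital) = 5×(-0.4Δo) + 0×(0.6Δo) = -2.0Δo; with Δo = 285 kJ/mol that is -570 kJ/mol.
Relative to high-spin t₂g³ eg² (0 paired), the low-spin configuration has 2 additional pairs, contributing +2 × 228 = +456 kJ/mol.
Combining: -570 + 456 = -114 kJ/mol.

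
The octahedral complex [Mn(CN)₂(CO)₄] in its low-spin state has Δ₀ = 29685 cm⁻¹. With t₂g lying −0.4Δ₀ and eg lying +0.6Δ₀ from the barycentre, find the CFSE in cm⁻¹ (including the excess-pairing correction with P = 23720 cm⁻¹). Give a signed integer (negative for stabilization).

-11930

Ligand charges: 2×(-1) from CN⁻ and 4×(+0) from CO sum to -2; with overall charge +0, Mn is +2.
Group 7 minus oxidation state +2 gives a d⁵ configuration for Mn²⁺.
Configuration: t₂g⁵ eg⁰.
CFSE(orbital) = 5×(-0.4Δ₀) + 0×(0.6Δ₀) = -2.0Δ₀; with Δ₀ = 29685 cm⁻¹ that is -59370 cm⁻¹.
High-spin d⁵ would be t₂g³ eg² with 0 pairs; low-spin has 2, so 2 excess pairs cost +2P = +47440 cm⁻¹.
Combining: -59370 + 47440 = -11930 cm⁻¹.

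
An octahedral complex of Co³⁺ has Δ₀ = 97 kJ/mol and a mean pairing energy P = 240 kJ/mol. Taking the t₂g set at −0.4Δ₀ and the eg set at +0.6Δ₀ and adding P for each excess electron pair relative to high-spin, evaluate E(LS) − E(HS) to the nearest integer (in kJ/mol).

Co is in group 9, so Co³⁺ is d⁶ (9 − 3 = 6).
In the high-spin limit (t₂g⁴ eg²) the orbital term is -0.4Δ₀ = -39 kJ/mol, with no excess pairing.
For low-spin the configuration is t₂g⁶ eg⁰: orbital energy -2.4 × 97 = -233 kJ/mol, and 2 additional pairs relative to high-spin add 480 kJ/mol, giving 247 kJ/mol.
E(LS) − E(HS) = 247 − (-39) = 286 kJ/mol.

286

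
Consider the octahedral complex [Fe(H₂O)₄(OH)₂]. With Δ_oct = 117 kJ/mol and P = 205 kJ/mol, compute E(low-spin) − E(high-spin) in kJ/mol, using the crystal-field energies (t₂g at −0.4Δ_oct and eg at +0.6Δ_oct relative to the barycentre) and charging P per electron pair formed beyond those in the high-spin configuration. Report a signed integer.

Ligand charges: 4×(+0) from H₂O and 2×(-1) from OH⁻ sum to -2; with overall charge +0, Fe is +2.
Fe²⁺: group 8, so d-count = 8 − 2 = 6.
High-spin: t₂g⁴ eg², CFSE = -0.4Δ_oct = -47 kJ/mol.
For low-spin the configuration is t₂g⁶ eg⁰: orbital energy -2.4 × 117 = -281 kJ/mol, and 2 additional pairs relative to high-spin add 410 kJ/mol, giving 129 kJ/mol.
E(LS) − E(HS) = 129 − (-47) = 176 kJ/mol.

176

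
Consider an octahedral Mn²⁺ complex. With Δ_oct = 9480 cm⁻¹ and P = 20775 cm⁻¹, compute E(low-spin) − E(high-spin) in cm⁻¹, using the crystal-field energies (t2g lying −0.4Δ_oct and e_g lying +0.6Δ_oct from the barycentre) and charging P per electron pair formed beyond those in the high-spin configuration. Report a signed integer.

22590

Group 7 minus oxidation state +2 gives a d⁵ configuration for Mn²⁺.
High-spin d⁵ fills as t2g^3 e_g^2 with CFSE 3(−0.4) + 2(+0.6) = 0.0Δ_oct = 0 cm⁻¹.
For low-spin the configuration is t2g^5 e_g^0: orbital energy -2.0 × 9480 = -18960 cm⁻¹, and 2 additional pairs relative to high-spin add 41550 cm⁻¹, giving 22590 cm⁻¹.
E(LS) − E(HS) = 22590 − (0) = 22590 cm⁻¹.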